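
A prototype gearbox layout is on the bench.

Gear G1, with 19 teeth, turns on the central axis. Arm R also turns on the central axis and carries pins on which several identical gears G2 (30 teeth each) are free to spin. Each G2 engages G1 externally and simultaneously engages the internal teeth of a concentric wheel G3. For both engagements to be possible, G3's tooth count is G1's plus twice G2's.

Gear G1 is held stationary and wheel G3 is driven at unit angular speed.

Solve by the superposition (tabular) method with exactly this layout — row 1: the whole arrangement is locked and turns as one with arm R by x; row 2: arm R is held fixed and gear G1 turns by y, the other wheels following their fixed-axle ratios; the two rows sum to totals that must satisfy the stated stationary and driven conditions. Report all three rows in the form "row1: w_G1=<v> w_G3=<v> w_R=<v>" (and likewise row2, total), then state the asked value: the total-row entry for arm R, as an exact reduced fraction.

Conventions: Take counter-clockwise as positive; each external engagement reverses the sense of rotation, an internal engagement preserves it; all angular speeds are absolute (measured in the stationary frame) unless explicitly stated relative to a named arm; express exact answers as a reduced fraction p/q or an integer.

row1: w_G1=79/98 w_G3=79/98 w_R=79/98
row2: w_G1=-79/98 w_G3=19/98 w_R=0
total: w_G1=0 w_G3=1 w_R=79/98
asked value: 79/98

recognized (axles ride arm R): planetary set, 19/30/79 teeth
row 1 — lock + rotate with arm: ω_sun = ω_ring = ω_arm = x
row 2 — arm fixed, fixed-axis ratios: sun y, ring −(19/79)·y, arm 0
boundary: total ω_sun = x + y = 0 and total ω_ring = x − (19/79)·y = 1  ⇒  y = -79/98, x = 79/98
row 2 ring = −(19/79)·(-79/98) = 19/98
totals (row 1 + row 2): sun 79/98 + (-79/98) = 0, ring 79/98 + 19/98 = 1, arm 79/98 + 0 = 79/98
asked cell (total, arm) = 79/98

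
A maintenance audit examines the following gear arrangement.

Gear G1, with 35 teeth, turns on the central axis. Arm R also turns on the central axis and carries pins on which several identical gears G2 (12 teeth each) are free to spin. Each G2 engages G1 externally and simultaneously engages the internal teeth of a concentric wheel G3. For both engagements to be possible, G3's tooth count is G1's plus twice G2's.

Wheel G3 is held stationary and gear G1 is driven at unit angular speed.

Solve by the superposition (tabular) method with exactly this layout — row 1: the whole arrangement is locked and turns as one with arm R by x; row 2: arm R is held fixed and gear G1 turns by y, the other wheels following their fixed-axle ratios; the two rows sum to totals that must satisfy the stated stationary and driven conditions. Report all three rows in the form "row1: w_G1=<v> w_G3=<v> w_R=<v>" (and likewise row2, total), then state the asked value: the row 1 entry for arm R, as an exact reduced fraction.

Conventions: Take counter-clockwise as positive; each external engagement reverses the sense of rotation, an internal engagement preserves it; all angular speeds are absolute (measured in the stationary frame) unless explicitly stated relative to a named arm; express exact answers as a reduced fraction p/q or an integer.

planetary set (35T centre, 12T on arm, 59T internal) — Willis relation
row 1: whole set turns with the arm by x
row 2: sun turns y, ring = −(35/59)·y, arm 0
boundary: total ω_ring = x − (35/59)·y = 0 and total ω_sun = x + y = 1  ⇒  y = 59/94, x = 35/94
row 2 ring = −(35/59)·59/94 = -35/94
totals (row 1 + row 2): sun 35/94 + 59/94 = 1, ring 35/94 + (-35/94) = 0, arm 35/94 + 0 = 35/94
asked cell (row1, arm) = 35/94

row1: w_G1=35/94 w_G3=35/94 w_R=35/94
row2: w_G1=59/94 w_G3=-35/94 w_R=0
total: w_G1=1 w_G3=0 w_R=35/94
asked value: 35/94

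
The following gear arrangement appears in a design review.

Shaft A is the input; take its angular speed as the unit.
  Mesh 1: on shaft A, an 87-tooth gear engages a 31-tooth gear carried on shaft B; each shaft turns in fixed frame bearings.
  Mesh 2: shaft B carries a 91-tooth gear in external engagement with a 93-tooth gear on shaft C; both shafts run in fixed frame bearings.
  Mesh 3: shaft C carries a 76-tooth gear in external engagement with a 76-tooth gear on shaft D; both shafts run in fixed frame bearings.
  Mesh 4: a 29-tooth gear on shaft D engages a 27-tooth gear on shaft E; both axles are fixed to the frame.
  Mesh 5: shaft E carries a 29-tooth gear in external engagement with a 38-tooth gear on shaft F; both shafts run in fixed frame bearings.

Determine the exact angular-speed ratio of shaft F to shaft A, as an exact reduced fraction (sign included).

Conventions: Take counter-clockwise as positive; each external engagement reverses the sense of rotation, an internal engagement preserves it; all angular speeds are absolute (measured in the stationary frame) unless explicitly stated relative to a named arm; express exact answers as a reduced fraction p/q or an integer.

-2219399/985986

class = fixed-axis compound train [5 meshes; 5 ratios multiply, 5 sense flips]
mesh 1 [87T→31T]: running ratio 87/31, sense −
mesh 2 [91T→93T]: running ratio 2639/961, sense +
mesh 3 [76T→76T]: running ratio 2639/961, sense −
mesh 4 [29T→27T]: running ratio 76531/25947, sense +
mesh 5 [29T→38T]: running ratio 2219399/985986, sense −
ω_out/ω_in = -2219399/985986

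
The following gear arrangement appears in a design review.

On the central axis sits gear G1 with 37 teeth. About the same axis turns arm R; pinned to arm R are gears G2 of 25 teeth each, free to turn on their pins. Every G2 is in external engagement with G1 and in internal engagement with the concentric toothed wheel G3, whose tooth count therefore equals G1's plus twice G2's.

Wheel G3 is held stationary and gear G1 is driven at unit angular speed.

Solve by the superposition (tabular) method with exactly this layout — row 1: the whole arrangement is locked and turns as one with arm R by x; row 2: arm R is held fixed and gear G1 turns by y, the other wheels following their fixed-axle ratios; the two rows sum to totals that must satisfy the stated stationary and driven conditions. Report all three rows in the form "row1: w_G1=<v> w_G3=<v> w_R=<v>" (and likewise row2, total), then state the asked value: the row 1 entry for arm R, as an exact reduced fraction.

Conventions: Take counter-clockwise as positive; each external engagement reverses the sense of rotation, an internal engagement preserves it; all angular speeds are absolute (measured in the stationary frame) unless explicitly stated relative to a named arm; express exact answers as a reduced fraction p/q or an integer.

topology: planetary set — G1 37T / G2 25T / G3 87T, arm = carrier (Willis)
row 1 (train locked, turned with arm): all members turn x
row 2: sun turns y, ring = −(37/87)·y, arm 0
boundary: total ω_ring = x − (37/87)·y = 0 and total ω_sun = x + y = 1  ⇒  y = 87/124, x = 37/124
row 2 ring = −(37/87)·87/124 = -37/124
totals (row 1 + row 2): sun 37/124 + 87/124 = 1, ring 37/124 + (-37/124) = 0, arm 37/124 + 0 = 37/124
asked cell (row1, arm) = 37/124

row1: w_G1=37/124 w_G3=37/124 w_R=37/124
row2: w_G1=87/124 w_G3=-37/124 w_R=0
total: w_G1=1 w_G3=0 w_R=37/124
asked value: 37/124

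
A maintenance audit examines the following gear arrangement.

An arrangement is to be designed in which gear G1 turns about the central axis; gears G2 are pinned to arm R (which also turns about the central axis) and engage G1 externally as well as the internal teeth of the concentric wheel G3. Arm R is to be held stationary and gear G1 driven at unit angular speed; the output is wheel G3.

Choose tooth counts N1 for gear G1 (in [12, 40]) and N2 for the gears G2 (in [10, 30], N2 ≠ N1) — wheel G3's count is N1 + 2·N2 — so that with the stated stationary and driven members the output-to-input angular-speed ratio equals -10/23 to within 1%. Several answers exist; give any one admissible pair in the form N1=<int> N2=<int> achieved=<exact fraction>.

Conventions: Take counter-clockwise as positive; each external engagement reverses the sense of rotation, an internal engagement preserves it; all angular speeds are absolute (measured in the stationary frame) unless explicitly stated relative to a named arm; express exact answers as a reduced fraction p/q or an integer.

planetary set to be sized for -10/23 (Willis relation)
Willis with ω_arm = 0: ω_ring/ω_sun = −N1/N3; set equal to -10/23  ⇒  N3/N1 = −1/(-10/23) = 23/10
N3 = N1 + 2·N2  ⇒  N2/N1 = (N3/N1 − 1)/2 = (23/10 − 1)/2 = 13/20
smallest multiple with N1 ≥ 12 and N2 ≥ 10: k = 1  ⇒  N1 = 1·20 = 20, N2 = 1·13 = 13 (N1 ≤ 40, N2 ≤ 30, N2 ≠ N1 ✓), N3 = 20 + 2·13 = 46
check: −N1/N3 with N1 = 20, N3 = 46 gives -10/23; |achieved − target| = 0 ≤ 1/230 ✓

N1=20 N2=13 achieved=-10/23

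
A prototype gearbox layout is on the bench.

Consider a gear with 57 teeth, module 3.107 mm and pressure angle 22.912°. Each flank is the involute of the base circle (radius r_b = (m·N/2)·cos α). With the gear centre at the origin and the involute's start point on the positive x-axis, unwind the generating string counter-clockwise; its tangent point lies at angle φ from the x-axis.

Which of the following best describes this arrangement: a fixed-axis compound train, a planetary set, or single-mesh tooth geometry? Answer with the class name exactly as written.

single-mesh tooth geometry

recognized (one wheel, involute flank): single-mesh tooth geometry, m = 3.107, N = 57
classification: single-mesh tooth geometry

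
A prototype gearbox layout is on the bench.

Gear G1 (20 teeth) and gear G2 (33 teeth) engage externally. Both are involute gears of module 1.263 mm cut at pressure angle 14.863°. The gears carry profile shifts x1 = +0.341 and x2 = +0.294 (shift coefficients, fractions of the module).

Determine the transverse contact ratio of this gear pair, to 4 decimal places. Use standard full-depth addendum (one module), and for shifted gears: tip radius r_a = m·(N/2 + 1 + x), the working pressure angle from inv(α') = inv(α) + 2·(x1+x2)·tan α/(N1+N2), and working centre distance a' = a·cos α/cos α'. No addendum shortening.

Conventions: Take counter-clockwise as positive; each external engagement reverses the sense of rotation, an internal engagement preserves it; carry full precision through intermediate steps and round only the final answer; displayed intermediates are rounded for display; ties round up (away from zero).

topology: single-mesh involute geometry — m = 1.263, 20T/33T pair
base radii: r_b1 = 12.207425, r_b2 = 20.142250
tip radii: r_a1 = 14.323683, r_a2 = 22.473822
inv(α') = inv(14.863°) + 2·(+0.341+0.294)·tan α/(20+33) = 0.01233907  ⇒  α' = 18.81640°
a' = a·cos α / cos α' = 33.4695·cos 14.863°/cos 18.81640° = 34.176151
action lengths: √(r_a1²−r_b1²) = 7.493109, √(r_a2²−r_b2²) = 9.968070
base pitch p_b = π·m·cos α = 3.835076
CR = (7.493109 + 9.968070 − 34.176151·sin 18.81640°)/3.835076 = 1.678746
contact ratio ≈ 1.6787

1.6787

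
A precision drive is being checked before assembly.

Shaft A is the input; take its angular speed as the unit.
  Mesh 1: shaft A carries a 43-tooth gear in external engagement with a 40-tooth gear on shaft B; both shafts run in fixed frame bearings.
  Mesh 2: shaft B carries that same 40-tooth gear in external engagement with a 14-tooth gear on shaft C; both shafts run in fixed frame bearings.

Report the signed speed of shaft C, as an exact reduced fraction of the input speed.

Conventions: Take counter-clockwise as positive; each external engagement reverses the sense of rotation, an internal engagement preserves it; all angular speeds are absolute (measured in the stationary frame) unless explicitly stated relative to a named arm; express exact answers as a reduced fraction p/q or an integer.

2-mesh fixed-axis compound train (all bearings frame-fixed)
mesh 1 [43T→40T]: |ω|/ω_in = 1×43/40 = 43/40, sense flips to −
mesh 2 [40T→14T]: |ω|/ω_in = (43/40)×40/14 = 43/14, sense flips to +
signed output speed (× input speed) = 43/14

43/14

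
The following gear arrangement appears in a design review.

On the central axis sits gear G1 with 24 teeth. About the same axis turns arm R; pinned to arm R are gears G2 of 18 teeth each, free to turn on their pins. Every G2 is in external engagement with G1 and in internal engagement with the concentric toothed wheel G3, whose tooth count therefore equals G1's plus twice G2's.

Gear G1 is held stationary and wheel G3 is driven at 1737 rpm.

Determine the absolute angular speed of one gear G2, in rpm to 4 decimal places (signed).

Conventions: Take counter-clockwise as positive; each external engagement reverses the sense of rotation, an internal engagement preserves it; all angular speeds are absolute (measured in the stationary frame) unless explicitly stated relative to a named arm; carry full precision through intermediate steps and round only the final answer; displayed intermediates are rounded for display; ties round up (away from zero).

+2895.0000 rpm

topology: planetary set — G1 24T / G2 18T / G3 60T, arm = carrier (Willis)
normalise by the input: solve with ω_ring = 1, then scale by 1737 rpm
ring teeth: 24 + 2·18 = 60
24(ω_sun−ω_arm) = −60(ω_ring−ω_arm),  ω_sun = 0, ω_ring = 1
24(0−ω_arm) = −60(1−ω_arm)  ⇒  84·ω_arm = 60  ⇒  ω_arm = 5/7
sun–planet mesh: 24·(0−5/7) = −18·(ω_p−ω_arm)  ⇒  ω_p−ω_arm = 20/21
ω_p = 5/7 + 20/21 = 5/3
scale: ω_p = 5/3 × 1737 rpm = +2895.0000 rpm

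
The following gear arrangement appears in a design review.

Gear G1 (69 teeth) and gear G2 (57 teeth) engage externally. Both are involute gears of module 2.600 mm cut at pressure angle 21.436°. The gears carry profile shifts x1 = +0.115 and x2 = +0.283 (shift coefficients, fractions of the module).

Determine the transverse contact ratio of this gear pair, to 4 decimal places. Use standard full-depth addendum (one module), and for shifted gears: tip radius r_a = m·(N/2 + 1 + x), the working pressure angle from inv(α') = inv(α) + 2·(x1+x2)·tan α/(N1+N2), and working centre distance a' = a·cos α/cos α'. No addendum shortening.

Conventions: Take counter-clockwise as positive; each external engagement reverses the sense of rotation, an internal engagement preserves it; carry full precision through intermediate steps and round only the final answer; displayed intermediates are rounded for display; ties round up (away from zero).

single-mesh involute tooth geometry (69T engaging 57T at module 2.600)
base radii: r_b1 = 83.495126, r_b2 = 68.974234
tip radii: r_a1 = 92.599000, r_a2 = 77.435800
inv(α') = inv(21.436°) + 2·(+0.115+0.283)·tan α/(69+57) = 0.02097230  ⇒  α' = 22.31730°
a' = a·cos α / cos α' = 163.8000·cos 21.436°/cos 22.31730° = 164.814795
action lengths: √(r_a1²−r_b1²) = 40.039216, √(r_a2²−r_b2²) = 35.197417
base pitch p_b = π·m·cos α = 7.603121
CR = (40.039216 + 35.197417 − 164.814795·sin 22.31730°)/7.603121 = 1.663870
contact ratio ≈ 1.6639

1.6639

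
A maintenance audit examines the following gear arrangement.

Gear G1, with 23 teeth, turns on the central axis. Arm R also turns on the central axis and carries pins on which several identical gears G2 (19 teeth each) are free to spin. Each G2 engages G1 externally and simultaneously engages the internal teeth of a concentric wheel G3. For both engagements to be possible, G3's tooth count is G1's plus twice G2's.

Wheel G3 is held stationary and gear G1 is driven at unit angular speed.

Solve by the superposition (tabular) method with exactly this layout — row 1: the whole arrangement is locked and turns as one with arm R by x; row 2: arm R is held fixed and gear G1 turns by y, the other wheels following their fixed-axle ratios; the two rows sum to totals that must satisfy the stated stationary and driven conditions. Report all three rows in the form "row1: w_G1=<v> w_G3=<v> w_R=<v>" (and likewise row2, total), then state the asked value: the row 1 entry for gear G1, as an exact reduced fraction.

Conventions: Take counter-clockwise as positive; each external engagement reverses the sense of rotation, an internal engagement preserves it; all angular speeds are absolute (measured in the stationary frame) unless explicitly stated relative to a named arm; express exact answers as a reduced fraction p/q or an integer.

topology: planetary set — G1 23T / G2 19T / G3 61T, arm = carrier (Willis)
row 1 — lock + rotate with arm: ω_sun = ω_ring = ω_arm = x
row 2: sun turns y, ring = −(23/61)·y, arm 0
boundary: total ω_ring = x − (23/61)·y = 0 and total ω_sun = x + y = 1  ⇒  y = 61/84, x = 23/84
row 2 ring = −(23/61)·61/84 = -23/84
totals (row 1 + row 2): sun 23/84 + 61/84 = 1, ring 23/84 + (-23/84) = 0, arm 23/84 + 0 = 23/84
asked cell (row1, sun) = 23/84

row1: w_G1=23/84 w_G3=23/84 w_R=23/84
row2: w_G1=61/84 w_G3=-23/84 w_R=0
total: w_G1=1 w_G3=0 w_R=23/84
asked value: 23/84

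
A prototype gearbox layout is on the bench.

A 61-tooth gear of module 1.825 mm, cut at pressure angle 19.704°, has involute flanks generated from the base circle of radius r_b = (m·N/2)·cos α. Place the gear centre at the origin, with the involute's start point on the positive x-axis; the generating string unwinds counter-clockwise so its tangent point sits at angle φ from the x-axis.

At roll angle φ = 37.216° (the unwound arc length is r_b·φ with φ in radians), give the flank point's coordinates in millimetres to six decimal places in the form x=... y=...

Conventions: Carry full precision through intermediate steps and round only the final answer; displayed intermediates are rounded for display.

x=62.318934 y=4.588002

recognized (one wheel, involute flank): single-mesh tooth geometry, m = 1.825, N = 61
pitch radius r_p = m·N/2 = 1.825·61/2 = 55.662500
base radius r_b = r_p·cos α = 55.662500·cos 19.704° = 52.403294
roll angle φ = 37.216° = 0.64954173 rad
x = r_b·(cos φ + φ·sin φ) = 62.318934
y = r_b·(sin φ − φ·cos φ) = 4.588002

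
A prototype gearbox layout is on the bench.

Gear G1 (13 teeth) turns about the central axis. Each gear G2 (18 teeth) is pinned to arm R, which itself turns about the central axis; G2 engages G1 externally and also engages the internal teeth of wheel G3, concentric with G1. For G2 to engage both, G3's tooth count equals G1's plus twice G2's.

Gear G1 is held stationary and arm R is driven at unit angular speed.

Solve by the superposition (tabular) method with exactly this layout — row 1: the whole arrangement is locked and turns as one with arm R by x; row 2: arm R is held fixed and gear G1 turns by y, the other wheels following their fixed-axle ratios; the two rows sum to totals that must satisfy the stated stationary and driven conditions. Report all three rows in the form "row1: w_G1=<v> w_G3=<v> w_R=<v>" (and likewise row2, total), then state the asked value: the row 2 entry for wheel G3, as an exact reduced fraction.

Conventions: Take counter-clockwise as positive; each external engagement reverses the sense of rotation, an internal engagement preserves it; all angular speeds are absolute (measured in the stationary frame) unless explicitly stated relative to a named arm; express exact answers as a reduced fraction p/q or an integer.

row1: w_G1=1 w_G3=1 w_R=1
row2: w_G1=-1 w_G3=13/49 w_R=0
total: w_G1=0 w_G3=62/49 w_R=1
asked value: 13/49

topology: planetary set — G1 13T / G2 18T / G3 49T, arm = carrier (Willis)
superposition row 1 [locked train]: every member turns x
row 2: sun turns y, ring = −(13/49)·y, arm 0
boundary: total ω_sun = x + y = 0 and total ω_arm = x = 1  ⇒  y = -1, x = 1
row 2 ring = −(13/49)·(-1) = 13/49
totals (row 1 + row 2): sun 1 + (-1) = 0, ring 1 + 13/49 = 62/49, arm 1 + 0 = 1
asked cell (row2, ring) = 13/49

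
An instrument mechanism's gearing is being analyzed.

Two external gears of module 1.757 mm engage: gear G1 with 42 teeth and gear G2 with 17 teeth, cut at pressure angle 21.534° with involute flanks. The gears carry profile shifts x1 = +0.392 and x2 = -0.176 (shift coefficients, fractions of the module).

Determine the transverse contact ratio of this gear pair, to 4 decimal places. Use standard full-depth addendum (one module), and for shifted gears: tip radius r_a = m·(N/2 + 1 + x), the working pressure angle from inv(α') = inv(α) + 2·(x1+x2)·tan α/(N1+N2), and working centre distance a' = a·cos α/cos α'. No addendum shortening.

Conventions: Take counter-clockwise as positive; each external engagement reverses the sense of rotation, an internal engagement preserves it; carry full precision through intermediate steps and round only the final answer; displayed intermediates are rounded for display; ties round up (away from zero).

single-mesh involute tooth geometry (42T engaging 17T at module 1.757)
base radii: r_b1 = 34.321586, r_b2 = 13.892071
tip radii: r_a1 = 39.342744, r_a2 = 16.382268
inv(α') = inv(21.534°) + 2·(+0.392-0.176)·tan α/(42+17) = 0.02164617  ⇒  α' = 22.54388°
a' = a·cos α / cos α' = 51.8315·cos 21.534°/cos 22.54388° = 52.202662
action lengths: √(r_a1²−r_b1²) = 19.232270, √(r_a2²−r_b2²) = 8.682688
base pitch p_b = π·m·cos α = 5.134497
CR = (19.232270 + 8.682688 − 52.202662·sin 22.54388°)/5.134497 = 1.538794
contact ratio ≈ 1.5388

1.5388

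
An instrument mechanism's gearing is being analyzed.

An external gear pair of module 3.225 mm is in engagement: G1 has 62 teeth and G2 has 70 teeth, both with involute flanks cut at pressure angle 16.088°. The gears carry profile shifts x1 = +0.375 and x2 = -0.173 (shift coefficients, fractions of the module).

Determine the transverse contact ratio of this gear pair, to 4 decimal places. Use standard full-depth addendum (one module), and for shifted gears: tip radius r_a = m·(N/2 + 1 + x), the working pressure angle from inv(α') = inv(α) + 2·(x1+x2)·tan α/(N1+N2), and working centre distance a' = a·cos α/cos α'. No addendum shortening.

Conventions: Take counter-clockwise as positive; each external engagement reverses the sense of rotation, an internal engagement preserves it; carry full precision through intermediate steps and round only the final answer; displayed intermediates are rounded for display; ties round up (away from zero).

class = single-mesh tooth geometry [involute pair 62T × 70T, m = 3.225]
base radii: r_b1 = 96.059700, r_b2 = 108.454500
tip radii: r_a1 = 104.409375, r_a2 = 115.542075
inv(α') = inv(16.088°) + 2·(+0.375-0.173)·tan α/(62+70) = 0.00850243  ⇒  α' = 16.67324°
a' = a·cos α / cos α' = 212.8500·cos 16.088°/cos 16.67324° = 213.490050
action lengths: √(r_a1²−r_b1²) = 40.912731, √(r_a2²−r_b2²) = 39.844603
base pitch p_b = π·m·cos α = 9.734853
CR = (40.912731 + 39.844603 − 213.490050·sin 16.67324°)/9.734853 = 2.003546
contact ratio ≈ 2.0035

2.0035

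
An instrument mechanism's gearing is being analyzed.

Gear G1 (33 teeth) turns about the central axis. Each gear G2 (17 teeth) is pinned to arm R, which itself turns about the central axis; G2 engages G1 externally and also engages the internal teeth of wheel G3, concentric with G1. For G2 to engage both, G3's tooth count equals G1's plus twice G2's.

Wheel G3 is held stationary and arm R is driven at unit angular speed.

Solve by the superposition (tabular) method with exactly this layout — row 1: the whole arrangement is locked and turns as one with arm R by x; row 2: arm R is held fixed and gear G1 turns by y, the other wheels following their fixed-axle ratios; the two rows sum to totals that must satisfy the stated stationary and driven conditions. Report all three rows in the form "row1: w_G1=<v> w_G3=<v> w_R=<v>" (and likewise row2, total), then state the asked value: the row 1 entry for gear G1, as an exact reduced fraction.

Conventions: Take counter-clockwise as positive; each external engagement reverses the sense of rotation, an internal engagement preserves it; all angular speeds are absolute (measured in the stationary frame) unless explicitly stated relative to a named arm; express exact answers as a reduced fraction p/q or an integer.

topology: planetary set — G1 33T / G2 17T / G3 67T, arm = carrier (Willis)
row 1 — lock + rotate with arm: ω_sun = ω_ring = ω_arm = x
superposition row 2 [arm held]: sun y, ring −(33/67)·y, arm 0
boundary: total ω_ring = x − (33/67)·y = 0 and total ω_arm = x = 1  ⇒  y = 67/33, x = 1
row 2 ring = −(33/67)·67/33 = -1
totals (row 1 + row 2): sun 1 + 67/33 = 100/33, ring 1 + (-1) = 0, arm 1 + 0 = 1
asked cell (row1, sun) = 1

row1: w_G1=1 w_G3=1 w_R=1
row2: w_G1=67/33 w_G3=-1 w_R=0
total: w_G1=100/33 w_G3=0 w_R=1
asked value: 1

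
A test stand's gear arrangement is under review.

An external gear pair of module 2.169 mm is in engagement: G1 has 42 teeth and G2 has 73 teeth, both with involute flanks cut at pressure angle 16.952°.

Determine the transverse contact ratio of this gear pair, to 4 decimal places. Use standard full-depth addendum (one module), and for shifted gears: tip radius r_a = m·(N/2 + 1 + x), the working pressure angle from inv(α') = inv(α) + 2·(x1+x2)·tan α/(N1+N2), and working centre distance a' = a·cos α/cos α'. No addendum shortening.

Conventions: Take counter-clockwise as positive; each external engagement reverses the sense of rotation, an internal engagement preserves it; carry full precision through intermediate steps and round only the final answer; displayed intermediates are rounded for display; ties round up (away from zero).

topology: single-mesh involute geometry — m = 2.169, 42T/73T pair
base radii: r_b1 = 43.569867, r_b2 = 75.728578
tip radii: r_a1 = 47.718000, r_a2 = 81.337500
no profile shift: α' = α, a' = a
action lengths: √(r_a1²−r_b1²) = 19.459554, √(r_a2²−r_b2²) = 29.681163
base pitch p_b = π·m·cos α = 6.518037
CR = (19.459554 + 29.681163 − 124.717500·sin 16.95200°)/6.518037 = 1.960219
contact ratio ≈ 1.9602

1.9602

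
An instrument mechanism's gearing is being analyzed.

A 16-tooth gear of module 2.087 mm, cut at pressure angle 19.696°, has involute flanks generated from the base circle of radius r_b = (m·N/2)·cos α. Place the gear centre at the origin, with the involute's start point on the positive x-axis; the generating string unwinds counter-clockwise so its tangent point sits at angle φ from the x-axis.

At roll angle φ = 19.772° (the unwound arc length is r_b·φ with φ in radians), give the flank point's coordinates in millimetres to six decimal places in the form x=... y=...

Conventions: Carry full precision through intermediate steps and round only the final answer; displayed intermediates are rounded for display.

class = single-mesh tooth geometry [base-circle involute, m = 2.087, 16T]
pitch radius r_p = m·N/2 = 2.087·16/2 = 16.696000
base radius r_b = r_p·cos α = 16.696000·cos 19.696° = 15.719185
roll angle φ = 19.772° = 0.34508650 rad
x = r_b·(cos φ + φ·sin φ) = 16.627462
y = r_b·(sin φ − φ·cos φ) = 0.212771

x=16.627462 y=0.212771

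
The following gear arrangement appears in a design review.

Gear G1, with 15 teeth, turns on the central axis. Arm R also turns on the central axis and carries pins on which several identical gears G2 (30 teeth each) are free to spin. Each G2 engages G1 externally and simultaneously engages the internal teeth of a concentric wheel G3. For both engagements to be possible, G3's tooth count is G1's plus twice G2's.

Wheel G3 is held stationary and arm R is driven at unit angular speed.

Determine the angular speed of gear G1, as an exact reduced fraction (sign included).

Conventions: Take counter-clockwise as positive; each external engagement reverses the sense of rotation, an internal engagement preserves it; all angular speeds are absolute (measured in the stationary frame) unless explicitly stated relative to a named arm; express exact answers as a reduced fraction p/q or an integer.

recognized (axles ride arm R): planetary set, 15/30/75 teeth
ring teeth: 15 + 2·30 = 75
15(ω_sun−ω_arm) = −75(ω_ring−ω_arm),  ω_ring = 0, ω_arm = 1
ω_sun = 1 − (75/15)(0−1) = 6
exact speed ratio = 6

6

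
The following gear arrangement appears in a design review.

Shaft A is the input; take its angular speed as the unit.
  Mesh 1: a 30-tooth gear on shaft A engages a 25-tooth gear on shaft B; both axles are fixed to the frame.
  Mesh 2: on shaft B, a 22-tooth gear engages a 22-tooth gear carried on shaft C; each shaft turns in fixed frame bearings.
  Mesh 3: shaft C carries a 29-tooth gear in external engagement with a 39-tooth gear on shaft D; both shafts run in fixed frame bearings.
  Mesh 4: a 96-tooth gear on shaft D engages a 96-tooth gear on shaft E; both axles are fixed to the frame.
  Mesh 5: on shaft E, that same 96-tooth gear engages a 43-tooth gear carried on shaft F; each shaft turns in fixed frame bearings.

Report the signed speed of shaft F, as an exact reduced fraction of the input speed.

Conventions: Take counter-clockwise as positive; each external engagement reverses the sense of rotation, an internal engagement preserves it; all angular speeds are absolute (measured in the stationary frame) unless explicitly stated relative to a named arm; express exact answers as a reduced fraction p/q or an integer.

-5568/2795

5-mesh fixed-axis compound train (all bearings frame-fixed)
mesh 1 [30T→25T]: |ω|/ω_in = 1×30/25 = 6/5, sense flips to −
mesh 2 [22T→22T]: |ω|/ω_in = (6/5)×22/22 = 6/5, sense flips to +
mesh 3 [29T→39T]: |ω|/ω_in = (6/5)×29/39 = 58/65, sense flips to −
mesh 4 [96T→96T]: |ω|/ω_in = (58/65)×96/96 = 58/65, sense flips to +
mesh 5 [96T→43T]: |ω|/ω_in = (58/65)×96/43 = 5568/2795, sense flips to −
signed output speed (× input speed) = -5568/2795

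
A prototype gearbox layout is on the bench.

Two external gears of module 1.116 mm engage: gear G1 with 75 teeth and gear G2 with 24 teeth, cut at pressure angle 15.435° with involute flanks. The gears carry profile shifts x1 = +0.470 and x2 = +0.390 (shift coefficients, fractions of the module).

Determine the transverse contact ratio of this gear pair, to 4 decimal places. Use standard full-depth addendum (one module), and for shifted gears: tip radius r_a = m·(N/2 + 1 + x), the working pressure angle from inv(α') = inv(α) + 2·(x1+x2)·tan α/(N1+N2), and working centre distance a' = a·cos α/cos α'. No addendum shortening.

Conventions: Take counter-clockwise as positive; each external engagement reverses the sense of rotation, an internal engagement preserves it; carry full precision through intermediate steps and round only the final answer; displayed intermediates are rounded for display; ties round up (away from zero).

topology: single-mesh involute geometry — m = 1.116, 75T/24T pair
base radii: r_b1 = 40.340596, r_b2 = 12.908991
tip radii: r_a1 = 43.490520, r_a2 = 14.943240
inv(α') = inv(15.435°) + 2·(+0.470+0.390)·tan α/(75+24) = 0.01150859  ⇒  α' = 18.39661°
a' = a·cos α / cos α' = 55.2420·cos 15.435°/cos 18.39661° = 56.117488
action lengths: √(r_a1²−r_b1²) = 16.249973, √(r_a2²−r_b2²) = 7.527176
base pitch p_b = π·m·cos α = 3.379566
CR = (16.249973 + 7.527176 − 56.117488·sin 18.39661°)/3.379566 = 1.795163
contact ratio ≈ 1.7952

1.7952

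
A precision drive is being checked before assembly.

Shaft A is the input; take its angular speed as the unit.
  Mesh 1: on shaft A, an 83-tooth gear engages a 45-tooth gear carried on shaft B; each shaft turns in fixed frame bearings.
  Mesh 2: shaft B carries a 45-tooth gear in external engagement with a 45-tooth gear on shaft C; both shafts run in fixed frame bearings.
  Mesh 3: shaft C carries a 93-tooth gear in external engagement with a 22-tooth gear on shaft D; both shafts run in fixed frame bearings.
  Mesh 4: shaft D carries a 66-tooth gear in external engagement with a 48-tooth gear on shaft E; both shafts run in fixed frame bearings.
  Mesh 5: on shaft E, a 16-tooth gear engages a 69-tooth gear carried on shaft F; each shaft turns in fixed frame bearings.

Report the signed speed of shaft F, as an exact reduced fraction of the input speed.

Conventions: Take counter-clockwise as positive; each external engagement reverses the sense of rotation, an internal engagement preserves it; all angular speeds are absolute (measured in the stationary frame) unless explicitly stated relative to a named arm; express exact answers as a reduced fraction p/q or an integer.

5-mesh fixed-axis compound train (all bearings frame-fixed)
mesh 1 [83T→45T]: |ω|/ω_in = 1×83/45 = 83/45, sense flips to −
mesh 2 [45T→45T]: |ω|/ω_in = (83/45)×45/45 = 83/45, sense flips to +
mesh 3 [93T→22T]: |ω|/ω_in = (83/45)×93/22 = 2573/330, sense flips to −
mesh 4 [66T→48T]: |ω|/ω_in = (2573/330)×66/48 = 2573/240, sense flips to +
mesh 5 [16T→69T]: |ω|/ω_in = (2573/240)×16/69 = 2573/1035, sense flips to −
signed output speed (× input speed) = -2573/1035

-2573/1035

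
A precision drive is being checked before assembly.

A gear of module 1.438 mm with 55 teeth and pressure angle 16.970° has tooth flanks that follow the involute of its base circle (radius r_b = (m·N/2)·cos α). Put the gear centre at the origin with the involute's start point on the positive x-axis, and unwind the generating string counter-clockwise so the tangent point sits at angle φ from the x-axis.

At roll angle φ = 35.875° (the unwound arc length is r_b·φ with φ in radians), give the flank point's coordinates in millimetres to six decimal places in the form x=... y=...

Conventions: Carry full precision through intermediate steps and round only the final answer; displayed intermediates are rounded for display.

class = single-mesh tooth geometry [base-circle involute, m = 1.438, 55T]
pitch radius r_p = m·N/2 = 1.438·55/2 = 39.545000
base radius r_b = r_p·cos α = 39.545000·cos 16.970° = 37.823120
roll angle φ = 35.875° = 0.62613687 rad
x = r_b·(cos φ + φ·sin φ) = 44.526339
y = r_b·(sin φ − φ·cos φ) = 2.975233

x=44.526339 y=2.975233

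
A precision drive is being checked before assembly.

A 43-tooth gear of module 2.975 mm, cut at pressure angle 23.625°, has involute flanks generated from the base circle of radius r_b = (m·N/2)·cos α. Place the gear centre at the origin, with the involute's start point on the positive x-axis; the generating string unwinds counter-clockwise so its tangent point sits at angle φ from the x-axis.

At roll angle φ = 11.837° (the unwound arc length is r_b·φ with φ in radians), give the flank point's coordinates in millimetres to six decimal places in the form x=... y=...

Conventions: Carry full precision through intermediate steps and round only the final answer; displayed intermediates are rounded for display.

topology: single-mesh involute geometry — m = 2.975, N = 43
pitch radius r_p = m·N/2 = 2.975·43/2 = 63.962500
base radius r_b = r_p·cos α = 63.962500·cos 23.625° = 58.601672
roll angle φ = 11.837° = 0.20659462 rad
x = r_b·(cos φ + φ·sin φ) = 59.838958
y = r_b·(sin φ − φ·cos φ) = 0.171511

x=59.838958 y=0.171511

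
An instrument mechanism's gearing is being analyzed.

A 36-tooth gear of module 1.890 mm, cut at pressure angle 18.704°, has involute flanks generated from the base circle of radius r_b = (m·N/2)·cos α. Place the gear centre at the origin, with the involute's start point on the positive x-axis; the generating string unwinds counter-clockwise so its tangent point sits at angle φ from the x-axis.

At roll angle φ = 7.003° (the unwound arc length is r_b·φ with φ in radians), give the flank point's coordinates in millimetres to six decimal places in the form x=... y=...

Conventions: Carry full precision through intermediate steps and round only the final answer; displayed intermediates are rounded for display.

class = single-mesh tooth geometry [base-circle involute, m = 1.890, 36T]
pitch radius r_p = m·N/2 = 1.890·36/2 = 34.020000
base radius r_b = r_p·cos α = 34.020000·cos 18.704° = 32.223332
roll angle φ = 7.003° = 0.12222541 rad
x = r_b·(cos φ + φ·sin φ) = 32.463127
y = r_b·(sin φ − φ·cos φ) = 0.019583

x=32.463127 y=0.019583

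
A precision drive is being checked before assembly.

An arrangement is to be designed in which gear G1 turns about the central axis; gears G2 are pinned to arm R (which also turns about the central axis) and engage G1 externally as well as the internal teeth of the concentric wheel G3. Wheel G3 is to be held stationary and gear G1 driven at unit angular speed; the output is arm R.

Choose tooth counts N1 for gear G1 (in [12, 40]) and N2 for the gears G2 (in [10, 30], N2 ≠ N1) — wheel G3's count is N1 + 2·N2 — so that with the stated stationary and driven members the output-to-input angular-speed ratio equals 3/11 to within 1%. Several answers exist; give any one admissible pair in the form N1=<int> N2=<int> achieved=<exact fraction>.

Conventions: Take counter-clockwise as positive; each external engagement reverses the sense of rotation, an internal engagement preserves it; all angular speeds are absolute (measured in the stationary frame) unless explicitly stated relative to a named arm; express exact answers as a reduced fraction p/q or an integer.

N1=12 N2=10 achieved=3/11

class = planetary set [ratio 3/11 wanted; Willis about the carrier]
Willis with ω_ring = 0: ω_arm/ω_sun = N1/(N1+N3); set equal to 3/11  ⇒  N3/N1 = 1/(3/11) − 1 = 8/3
N3 = N1 + 2·N2  ⇒  N2/N1 = (N3/N1 − 1)/2 = (8/3 − 1)/2 = 5/6
smallest multiple with N1 ≥ 12 and N2 ≥ 10: k = 2  ⇒  N1 = 2·6 = 12, N2 = 2·5 = 10 (N1 ≤ 40, N2 ≤ 30, N2 ≠ N1 ✓), N3 = 12 + 2·10 = 32
check: N1/(N1+N3) with N1 = 12, N3 = 32 gives 3/11; |achieved − target| = 0 ≤ 3/1100 ✓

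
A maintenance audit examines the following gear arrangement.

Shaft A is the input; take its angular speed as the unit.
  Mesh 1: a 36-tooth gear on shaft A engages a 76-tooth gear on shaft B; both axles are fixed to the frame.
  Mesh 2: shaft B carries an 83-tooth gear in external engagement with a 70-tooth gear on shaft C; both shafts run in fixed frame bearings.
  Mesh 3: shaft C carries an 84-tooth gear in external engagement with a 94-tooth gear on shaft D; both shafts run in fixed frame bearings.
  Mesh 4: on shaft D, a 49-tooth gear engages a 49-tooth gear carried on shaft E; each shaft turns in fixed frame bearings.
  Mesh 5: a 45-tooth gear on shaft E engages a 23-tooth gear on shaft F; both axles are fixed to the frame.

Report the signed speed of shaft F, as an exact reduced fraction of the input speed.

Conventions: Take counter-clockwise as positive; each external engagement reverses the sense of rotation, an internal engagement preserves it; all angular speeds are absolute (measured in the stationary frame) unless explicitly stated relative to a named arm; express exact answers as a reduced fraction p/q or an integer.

-20169/20539

5-mesh fixed-axis compound train (all bearings frame-fixed)
mesh 1 [36T→76T]: |ω|/ω_in = 1×36/76 = 9/19, sense flips to −
mesh 2 [83T→70T]: |ω|/ω_in = (9/19)×83/70 = 747/1330, sense flips to +
mesh 3 [84T→94T]: |ω|/ω_in = (747/1330)×84/94 = 2241/4465, sense flips to −
mesh 4 [49T→49T]: |ω|/ω_in = (2241/4465)×49/49 = 2241/4465, sense flips to +
mesh 5 [45T→23T]: |ω|/ω_in = (2241/4465)×45/23 = 20169/20539, sense flips to −
signed output speed (× input speed) = -20169/20539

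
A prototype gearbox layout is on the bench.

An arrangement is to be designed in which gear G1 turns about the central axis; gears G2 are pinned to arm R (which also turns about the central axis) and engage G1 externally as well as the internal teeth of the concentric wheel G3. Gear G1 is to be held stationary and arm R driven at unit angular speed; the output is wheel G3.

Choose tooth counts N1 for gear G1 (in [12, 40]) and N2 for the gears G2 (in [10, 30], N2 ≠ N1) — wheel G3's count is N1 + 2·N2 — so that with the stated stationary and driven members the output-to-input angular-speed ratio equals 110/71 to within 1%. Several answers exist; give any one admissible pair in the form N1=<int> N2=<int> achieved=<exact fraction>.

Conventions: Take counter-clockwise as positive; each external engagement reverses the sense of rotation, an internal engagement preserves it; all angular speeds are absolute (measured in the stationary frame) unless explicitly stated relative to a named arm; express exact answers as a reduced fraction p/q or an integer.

N1=39 N2=16 achieved=110/71

planetary set to be sized for 110/71 (Willis relation)
Willis with ω_sun = 0: ω_ring/ω_arm = (N1+N3)/N3; set equal to 110/71  ⇒  N3/N1 = 1/(110/71 − 1) = 71/39
N3 = N1 + 2·N2  ⇒  N2/N1 = (N3/N1 − 1)/2 = (71/39 − 1)/2 = 16/39
smallest multiple with N1 ≥ 12 and N2 ≥ 10: k = 1  ⇒  N1 = 1·39 = 39, N2 = 1·16 = 16 (N1 ≤ 40, N2 ≤ 30, N2 ≠ N1 ✓), N3 = 39 + 2·16 = 71
check: (N1+N3)/N3 with N1 = 39, N3 = 71 gives 110/71; |achieved − target| = 0 ≤ 11/710 ✓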